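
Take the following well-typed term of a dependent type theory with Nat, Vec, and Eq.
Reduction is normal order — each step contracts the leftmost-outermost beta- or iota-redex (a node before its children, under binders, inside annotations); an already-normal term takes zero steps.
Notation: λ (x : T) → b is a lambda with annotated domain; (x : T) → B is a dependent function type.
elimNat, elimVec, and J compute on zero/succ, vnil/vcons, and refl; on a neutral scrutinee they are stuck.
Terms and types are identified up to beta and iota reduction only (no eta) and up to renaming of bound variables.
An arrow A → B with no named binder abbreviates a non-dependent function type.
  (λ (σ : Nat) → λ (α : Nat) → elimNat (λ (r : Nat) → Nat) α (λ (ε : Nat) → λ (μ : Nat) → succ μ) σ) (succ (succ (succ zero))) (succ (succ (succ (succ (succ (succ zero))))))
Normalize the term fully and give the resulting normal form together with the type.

resulting normal form:
  succ (succ (succ (succ (succ (succ (succ (succ (succ zero))))))))
inferred type:
  Nat


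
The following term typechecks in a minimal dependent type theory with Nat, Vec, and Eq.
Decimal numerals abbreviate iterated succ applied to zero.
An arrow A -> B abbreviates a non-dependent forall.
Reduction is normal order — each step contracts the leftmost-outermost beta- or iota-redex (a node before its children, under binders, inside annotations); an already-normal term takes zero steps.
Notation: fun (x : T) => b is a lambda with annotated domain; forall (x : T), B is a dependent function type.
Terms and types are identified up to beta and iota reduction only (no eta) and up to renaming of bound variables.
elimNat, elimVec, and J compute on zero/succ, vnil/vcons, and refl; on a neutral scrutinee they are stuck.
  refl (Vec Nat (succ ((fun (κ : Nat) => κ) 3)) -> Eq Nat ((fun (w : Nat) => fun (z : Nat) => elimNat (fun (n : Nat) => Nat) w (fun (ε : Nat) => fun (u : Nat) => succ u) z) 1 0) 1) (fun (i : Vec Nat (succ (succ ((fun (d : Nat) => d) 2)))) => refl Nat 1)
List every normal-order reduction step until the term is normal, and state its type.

normal-order reduction sequence:
  refl (Vec Nat (succ ((fun (κ : Nat) => κ) 3)) -> Eq Nat ((fun (w : Nat) => fun (z : Nat) => elimNat (fun (n : Nat) => Nat) w (fun (ε : Nat) => fun (u : Nat) => succ u) z) 1 0) 1) (fun (i : Vec Nat (succ (succ ((fun (d : Nat) => d) 2)))) => refl Nat 1)
  ~> refl (Vec Nat 4 -> Eq Nat ((fun (κ : Nat) => fun (w : Nat) => elimNat (fun (z : Nat) => Nat) κ (fun (n : Nat) => fun (ε : Nat) => succ ε) w) 1 0) 1) (fun (u : Vec Nat (succ (succ ((fun (i : Nat) => i) 2)))) => refl Nat 1)
  ~> refl (Vec Nat 4 -> Eq Nat ((fun (κ : Nat) => elimNat (fun (w : Nat) => Nat) 1 (fun (z : Nat) => fun (n : Nat) => succ n) κ) 0) 1) (fun (ε : Vec Nat (succ (succ ((fun (u : Nat) => u) 2)))) => refl Nat 1)
  ~> refl (Vec Nat 4 -> Eq Nat (elimNat (fun (κ : Nat) => Nat) 1 (fun (w : Nat) => fun (z : Nat) => succ z) 0) 1) (fun (n : Vec Nat (succ (succ ((fun (ε : Nat) => ε) 2)))) => refl Nat 1)
  ~> refl (Vec Nat 4 -> Eq Nat 1 1) (fun (κ : Vec Nat (succ (succ ((fun (w : Nat) => w) 2)))) => refl Nat 1)
  ~> refl (Vec Nat 4 -> Eq Nat 1 1) (fun (κ : Vec Nat 4) => refl Nat 1)
type:
  Eq (Vec Nat 4 -> Eq Nat 1 1) (fun (κ : Vec Nat 4) => refl Nat 1) (fun (w : Vec Nat 4) => refl Nat 1)


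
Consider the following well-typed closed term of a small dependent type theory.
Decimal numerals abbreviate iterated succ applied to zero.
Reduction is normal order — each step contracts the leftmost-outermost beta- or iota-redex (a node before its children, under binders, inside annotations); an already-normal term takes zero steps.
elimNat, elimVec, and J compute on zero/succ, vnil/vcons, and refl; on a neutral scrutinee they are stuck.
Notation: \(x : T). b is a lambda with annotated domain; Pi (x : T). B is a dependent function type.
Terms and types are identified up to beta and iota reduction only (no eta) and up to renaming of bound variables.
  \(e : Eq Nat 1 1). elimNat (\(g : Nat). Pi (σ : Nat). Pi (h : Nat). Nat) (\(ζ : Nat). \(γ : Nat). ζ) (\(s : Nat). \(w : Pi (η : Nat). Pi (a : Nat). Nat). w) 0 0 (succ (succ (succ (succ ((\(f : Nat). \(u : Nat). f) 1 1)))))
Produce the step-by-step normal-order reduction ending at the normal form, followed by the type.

normal-order reduction:
  \(e : Eq Nat 1 1). elimNat (\(g : Nat). Pi (σ : Nat). Pi (h : Nat). Nat) (\(ζ : Nat). \(γ : Nat). ζ) (\(s : Nat). \(w : Pi (η : Nat). Pi (a : Nat). Nat). w) 0 0 (succ (succ (succ (succ ((\(f : Nat). \(u : Nat). f) 1 1)))))
  ~> \(e : Eq Nat 1 1). (\(g : Nat). \(σ : Nat). g) 0 (succ (succ (succ (succ ((\(h : Nat). \(ζ : Nat). h) 1 1)))))
  ~> \(e : Eq Nat 1 1). (\(g : Nat). 0) (succ (succ (succ (succ ((\(σ : Nat). \(h : Nat). σ) 1 1)))))
  ~> \(e : Eq Nat 1 1). 0
inferred type:
  Pi (e : Eq Nat 1 1). Nat


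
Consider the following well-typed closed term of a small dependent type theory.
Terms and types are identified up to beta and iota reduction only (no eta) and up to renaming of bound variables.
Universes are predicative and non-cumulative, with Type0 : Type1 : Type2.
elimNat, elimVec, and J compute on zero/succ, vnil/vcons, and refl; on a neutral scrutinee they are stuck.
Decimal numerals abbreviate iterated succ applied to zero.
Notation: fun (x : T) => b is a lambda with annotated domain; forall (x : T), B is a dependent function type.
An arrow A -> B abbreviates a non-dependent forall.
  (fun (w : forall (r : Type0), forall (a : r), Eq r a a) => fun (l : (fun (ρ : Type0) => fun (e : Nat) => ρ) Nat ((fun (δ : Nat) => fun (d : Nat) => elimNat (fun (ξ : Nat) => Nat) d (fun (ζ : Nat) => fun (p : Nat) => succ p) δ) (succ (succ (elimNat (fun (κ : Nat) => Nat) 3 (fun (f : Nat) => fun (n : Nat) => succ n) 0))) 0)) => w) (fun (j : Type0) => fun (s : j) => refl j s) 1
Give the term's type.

the term's type:
  forall (w : Type0), forall (r : w), Eq w r r


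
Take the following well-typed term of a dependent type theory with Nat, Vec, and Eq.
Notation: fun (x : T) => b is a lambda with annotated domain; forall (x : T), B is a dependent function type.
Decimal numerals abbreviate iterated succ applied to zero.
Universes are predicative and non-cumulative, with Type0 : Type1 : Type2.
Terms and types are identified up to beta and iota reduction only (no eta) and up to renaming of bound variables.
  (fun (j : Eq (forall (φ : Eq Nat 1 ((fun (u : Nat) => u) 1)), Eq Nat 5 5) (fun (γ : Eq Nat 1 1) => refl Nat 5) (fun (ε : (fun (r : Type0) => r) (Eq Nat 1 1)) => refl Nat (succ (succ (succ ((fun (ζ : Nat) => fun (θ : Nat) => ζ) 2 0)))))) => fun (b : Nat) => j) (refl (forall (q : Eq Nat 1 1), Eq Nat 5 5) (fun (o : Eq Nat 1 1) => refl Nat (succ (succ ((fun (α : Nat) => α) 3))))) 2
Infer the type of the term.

the term's type:
  Eq (forall (j : Eq Nat 1 1), Eq Nat 5 5) (fun (φ : Eq Nat 1 1) => refl Nat 5) (fun (u : Eq Nat 1 1) => refl Nat 5)


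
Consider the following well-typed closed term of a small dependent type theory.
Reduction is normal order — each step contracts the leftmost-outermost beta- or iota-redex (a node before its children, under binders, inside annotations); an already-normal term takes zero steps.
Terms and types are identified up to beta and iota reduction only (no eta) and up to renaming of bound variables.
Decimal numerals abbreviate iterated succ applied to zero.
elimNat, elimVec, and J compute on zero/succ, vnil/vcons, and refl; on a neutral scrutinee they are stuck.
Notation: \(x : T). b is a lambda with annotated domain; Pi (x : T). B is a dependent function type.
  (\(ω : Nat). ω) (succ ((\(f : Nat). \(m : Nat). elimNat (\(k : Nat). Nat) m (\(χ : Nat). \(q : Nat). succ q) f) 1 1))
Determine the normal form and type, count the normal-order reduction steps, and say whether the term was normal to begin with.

reduced normal form:
  3
type:
  Nat
normal-order step count: 7
term was already normal: no
first contracted redex: a beta-redex


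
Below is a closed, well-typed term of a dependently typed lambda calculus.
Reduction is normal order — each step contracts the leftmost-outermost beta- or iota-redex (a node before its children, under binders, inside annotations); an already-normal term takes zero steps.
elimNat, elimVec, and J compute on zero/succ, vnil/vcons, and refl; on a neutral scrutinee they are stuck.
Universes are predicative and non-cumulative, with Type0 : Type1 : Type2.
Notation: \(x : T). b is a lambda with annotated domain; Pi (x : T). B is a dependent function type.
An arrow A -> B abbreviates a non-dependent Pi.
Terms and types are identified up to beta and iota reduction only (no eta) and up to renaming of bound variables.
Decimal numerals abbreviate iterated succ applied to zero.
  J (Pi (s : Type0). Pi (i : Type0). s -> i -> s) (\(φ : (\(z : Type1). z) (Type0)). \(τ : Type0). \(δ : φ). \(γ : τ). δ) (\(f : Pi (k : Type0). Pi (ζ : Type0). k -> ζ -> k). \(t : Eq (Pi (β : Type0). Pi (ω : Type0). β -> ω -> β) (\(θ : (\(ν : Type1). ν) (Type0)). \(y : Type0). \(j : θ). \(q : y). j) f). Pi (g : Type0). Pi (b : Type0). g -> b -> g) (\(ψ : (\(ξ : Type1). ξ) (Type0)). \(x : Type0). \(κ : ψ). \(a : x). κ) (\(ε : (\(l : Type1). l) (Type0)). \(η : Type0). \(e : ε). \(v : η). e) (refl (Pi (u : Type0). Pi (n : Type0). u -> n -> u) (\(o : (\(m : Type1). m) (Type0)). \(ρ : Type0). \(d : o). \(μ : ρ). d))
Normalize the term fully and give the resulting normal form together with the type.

reduced normal form:
  \(s : Type0). \(i : Type0). \(φ : s). \(z : i). φ
the term's type:
  Pi (s : Type0). Pi (i : Type0). s -> i -> s


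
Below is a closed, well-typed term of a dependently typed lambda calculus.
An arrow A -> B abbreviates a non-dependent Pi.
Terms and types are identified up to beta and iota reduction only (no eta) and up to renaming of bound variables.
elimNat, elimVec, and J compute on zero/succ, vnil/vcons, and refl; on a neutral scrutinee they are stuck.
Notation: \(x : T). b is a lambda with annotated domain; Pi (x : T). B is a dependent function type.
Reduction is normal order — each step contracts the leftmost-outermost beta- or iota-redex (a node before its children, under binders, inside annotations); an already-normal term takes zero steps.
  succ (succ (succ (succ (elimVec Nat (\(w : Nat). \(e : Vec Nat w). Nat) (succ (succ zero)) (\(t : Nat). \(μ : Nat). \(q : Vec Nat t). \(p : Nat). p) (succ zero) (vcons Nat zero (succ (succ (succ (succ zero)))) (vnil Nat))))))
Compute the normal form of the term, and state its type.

normal form:
  succ (succ (succ (succ (succ (succ zero)))))
inferred type:
  Nat


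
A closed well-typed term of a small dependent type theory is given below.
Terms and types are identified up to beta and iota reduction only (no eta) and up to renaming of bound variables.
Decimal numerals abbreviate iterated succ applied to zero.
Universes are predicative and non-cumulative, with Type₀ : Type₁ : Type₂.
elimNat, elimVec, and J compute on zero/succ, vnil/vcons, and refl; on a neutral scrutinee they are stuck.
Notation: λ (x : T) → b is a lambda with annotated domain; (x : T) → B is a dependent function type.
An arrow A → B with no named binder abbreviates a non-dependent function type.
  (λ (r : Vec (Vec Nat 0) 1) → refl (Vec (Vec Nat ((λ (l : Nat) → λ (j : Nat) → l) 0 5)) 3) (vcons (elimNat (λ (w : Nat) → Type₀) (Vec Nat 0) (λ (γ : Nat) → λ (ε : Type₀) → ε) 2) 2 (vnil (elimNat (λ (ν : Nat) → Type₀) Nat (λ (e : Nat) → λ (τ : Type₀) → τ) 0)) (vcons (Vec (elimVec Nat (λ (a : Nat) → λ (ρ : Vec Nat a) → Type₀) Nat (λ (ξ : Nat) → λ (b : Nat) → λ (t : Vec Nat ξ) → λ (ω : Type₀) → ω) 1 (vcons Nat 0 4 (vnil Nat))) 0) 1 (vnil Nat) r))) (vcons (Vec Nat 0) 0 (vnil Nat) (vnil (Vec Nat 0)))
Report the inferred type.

the term's type:
  Eq (Vec (Vec Nat 0) 3) (vcons (Vec Nat 0) 2 (vnil Nat) (vcons (Vec Nat 0) 1 (vnil Nat) (vcons (Vec Nat 0) 0 (vnil Nat) (vnil (Vec Nat 0))))) (vcons (Vec Nat 0) 2 (vnil Nat) (vcons (Vec Nat 0) 1 (vnil Nat) (vcons (Vec Nat 0) 0 (vnil Nat) (vnil (Vec Nat 0)))))


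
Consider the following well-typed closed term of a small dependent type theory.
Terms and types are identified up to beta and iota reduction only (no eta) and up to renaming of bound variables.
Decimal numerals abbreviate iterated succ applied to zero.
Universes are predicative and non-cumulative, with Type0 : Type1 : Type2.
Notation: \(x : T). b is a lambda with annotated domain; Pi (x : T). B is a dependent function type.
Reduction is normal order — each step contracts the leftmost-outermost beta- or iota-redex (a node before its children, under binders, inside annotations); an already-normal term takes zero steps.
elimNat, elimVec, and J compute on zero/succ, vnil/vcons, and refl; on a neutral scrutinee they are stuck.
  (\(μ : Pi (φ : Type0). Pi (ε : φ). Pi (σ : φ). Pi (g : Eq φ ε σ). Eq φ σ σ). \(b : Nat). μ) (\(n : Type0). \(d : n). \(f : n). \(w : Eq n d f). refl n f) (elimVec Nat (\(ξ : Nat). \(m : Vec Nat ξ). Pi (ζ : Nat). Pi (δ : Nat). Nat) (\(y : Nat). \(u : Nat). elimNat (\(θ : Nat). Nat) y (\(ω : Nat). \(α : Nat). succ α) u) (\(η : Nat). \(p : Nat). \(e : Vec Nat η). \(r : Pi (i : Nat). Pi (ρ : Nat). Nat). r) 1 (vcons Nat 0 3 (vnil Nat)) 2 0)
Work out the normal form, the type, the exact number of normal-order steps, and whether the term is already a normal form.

resulting normal form:
  \(μ : Type0). \(φ : μ). \(ε : μ). \(σ : Eq μ φ ε). refl μ ε
inferred type:
  Pi (μ : Type0). Pi (φ : μ). Pi (ε : μ). Pi (σ : Eq μ φ ε). Eq μ ε ε
normal-order step count: 2
term was already normal: no
first redex: a beta-redex


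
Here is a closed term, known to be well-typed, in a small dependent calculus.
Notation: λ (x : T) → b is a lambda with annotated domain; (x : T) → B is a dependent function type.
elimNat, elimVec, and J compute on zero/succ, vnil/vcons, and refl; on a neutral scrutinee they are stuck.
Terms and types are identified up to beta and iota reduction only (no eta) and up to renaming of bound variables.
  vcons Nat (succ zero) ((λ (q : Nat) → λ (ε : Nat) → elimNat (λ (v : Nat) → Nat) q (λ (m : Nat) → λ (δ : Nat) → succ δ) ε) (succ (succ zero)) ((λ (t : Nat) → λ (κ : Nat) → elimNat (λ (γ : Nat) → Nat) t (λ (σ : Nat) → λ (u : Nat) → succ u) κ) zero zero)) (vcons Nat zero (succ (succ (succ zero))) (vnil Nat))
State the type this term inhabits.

the term's type:
  Vec Nat (succ (succ zero))


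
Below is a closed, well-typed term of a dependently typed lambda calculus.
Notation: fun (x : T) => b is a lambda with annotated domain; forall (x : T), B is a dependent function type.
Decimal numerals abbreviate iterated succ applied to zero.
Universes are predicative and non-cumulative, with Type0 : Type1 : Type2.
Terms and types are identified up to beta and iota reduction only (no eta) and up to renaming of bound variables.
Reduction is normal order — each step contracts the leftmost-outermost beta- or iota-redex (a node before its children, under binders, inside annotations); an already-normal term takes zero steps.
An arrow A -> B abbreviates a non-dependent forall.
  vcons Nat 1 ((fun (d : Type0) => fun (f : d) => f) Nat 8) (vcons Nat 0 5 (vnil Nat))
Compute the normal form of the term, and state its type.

reduced normal form:
  vcons Nat 1 8 (vcons Nat 0 5 (vnil Nat))
the term's type:
  Vec Nat 2


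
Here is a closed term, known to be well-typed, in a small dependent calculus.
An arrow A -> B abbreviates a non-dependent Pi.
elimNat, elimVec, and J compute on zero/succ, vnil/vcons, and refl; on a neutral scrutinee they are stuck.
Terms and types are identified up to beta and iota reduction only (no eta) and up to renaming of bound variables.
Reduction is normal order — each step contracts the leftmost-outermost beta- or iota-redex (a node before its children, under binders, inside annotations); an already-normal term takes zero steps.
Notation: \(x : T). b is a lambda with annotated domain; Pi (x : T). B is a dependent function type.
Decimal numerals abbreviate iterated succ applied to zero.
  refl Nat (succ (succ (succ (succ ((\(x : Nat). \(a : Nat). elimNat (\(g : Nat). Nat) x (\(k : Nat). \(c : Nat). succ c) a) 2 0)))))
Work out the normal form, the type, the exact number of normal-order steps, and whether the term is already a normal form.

resulting normal form:
  refl Nat 6
inferred type:
  Eq Nat 6 6
reduction steps (normal order): 3
term was already normal: no
first contracted redex: a beta-redex


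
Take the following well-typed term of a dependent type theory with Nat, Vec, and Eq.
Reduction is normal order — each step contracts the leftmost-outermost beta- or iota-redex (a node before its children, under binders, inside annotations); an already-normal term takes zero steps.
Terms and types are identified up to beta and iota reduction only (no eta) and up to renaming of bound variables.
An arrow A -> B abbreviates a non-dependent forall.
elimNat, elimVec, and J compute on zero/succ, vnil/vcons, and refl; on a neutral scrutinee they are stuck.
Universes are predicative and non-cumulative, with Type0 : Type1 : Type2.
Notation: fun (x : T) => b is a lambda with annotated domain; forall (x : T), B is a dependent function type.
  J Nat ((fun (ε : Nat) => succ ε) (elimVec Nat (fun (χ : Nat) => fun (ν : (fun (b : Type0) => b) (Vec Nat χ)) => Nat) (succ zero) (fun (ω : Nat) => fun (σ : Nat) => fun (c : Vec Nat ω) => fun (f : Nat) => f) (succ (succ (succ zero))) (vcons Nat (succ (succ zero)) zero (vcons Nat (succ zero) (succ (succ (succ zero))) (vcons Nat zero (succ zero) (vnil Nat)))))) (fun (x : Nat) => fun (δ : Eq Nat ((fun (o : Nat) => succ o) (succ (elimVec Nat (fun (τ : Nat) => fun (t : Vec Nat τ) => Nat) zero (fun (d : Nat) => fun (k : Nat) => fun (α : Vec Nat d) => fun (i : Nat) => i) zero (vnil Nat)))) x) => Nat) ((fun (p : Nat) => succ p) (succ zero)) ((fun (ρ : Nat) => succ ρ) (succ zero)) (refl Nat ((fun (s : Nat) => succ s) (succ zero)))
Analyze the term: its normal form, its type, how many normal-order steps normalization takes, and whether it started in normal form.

reduced normal form:
  succ (succ zero)
type:
  Nat
steps to reach normal form (normal order): 2
already normal: no
first contracted redex: a J iota-redex


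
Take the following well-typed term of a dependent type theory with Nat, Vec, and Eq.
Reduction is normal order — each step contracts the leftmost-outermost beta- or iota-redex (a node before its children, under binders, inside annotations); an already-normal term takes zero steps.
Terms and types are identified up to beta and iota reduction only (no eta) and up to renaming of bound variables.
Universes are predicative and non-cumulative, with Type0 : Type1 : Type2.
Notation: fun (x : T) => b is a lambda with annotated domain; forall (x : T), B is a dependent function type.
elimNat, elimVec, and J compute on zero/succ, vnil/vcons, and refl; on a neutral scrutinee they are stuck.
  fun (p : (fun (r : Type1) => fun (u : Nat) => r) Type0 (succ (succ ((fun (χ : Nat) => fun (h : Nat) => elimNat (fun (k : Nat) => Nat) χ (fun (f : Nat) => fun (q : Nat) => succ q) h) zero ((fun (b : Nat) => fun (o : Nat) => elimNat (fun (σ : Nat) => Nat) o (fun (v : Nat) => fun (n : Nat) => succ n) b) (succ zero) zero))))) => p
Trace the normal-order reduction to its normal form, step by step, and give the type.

normal-order reduction:
  fun (p : (fun (r : Type1) => fun (u : Nat) => r) Type0 (succ (succ ((fun (χ : Nat) => fun (h : Nat) => elimNat (fun (k : Nat) => Nat) χ (fun (f : Nat) => fun (q : Nat) => succ q) h) zero ((fun (b : Nat) => fun (o : Nat) => elimNat (fun (σ : Nat) => Nat) o (fun (v : Nat) => fun (n : Nat) => succ n) b) (succ zero) zero))))) => p
  ~> fun (p : (fun (r : Nat) => Type0) (succ (succ ((fun (u : Nat) => fun (χ : Nat) => elimNat (fun (h : Nat) => Nat) u (fun (k : Nat) => fun (f : Nat) => succ f) χ) zero ((fun (q : Nat) => fun (b : Nat) => elimNat (fun (o : Nat) => Nat) b (fun (σ : Nat) => fun (v : Nat) => succ v) q) (succ zero) zero))))) => p
  ~> fun (p : Type0) => p
inferred type:
  forall (p : Type0), Type0


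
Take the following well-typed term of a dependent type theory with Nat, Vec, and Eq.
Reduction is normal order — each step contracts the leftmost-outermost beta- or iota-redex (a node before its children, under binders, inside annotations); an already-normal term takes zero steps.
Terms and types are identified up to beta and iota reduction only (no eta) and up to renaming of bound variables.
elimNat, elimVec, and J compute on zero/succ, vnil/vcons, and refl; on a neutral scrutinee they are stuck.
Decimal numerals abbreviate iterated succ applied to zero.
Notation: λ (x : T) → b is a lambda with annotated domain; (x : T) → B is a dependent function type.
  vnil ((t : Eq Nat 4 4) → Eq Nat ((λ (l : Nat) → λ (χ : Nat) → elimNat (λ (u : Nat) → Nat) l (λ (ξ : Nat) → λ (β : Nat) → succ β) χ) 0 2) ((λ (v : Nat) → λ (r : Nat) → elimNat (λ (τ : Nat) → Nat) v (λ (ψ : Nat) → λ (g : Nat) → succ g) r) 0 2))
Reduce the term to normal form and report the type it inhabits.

resulting normal form:
  vnil ((t : Eq Nat 4 4) → Eq Nat 2 2)
type:
  Vec ((t : Eq Nat 4 4) → Eq Nat 2 2) 0


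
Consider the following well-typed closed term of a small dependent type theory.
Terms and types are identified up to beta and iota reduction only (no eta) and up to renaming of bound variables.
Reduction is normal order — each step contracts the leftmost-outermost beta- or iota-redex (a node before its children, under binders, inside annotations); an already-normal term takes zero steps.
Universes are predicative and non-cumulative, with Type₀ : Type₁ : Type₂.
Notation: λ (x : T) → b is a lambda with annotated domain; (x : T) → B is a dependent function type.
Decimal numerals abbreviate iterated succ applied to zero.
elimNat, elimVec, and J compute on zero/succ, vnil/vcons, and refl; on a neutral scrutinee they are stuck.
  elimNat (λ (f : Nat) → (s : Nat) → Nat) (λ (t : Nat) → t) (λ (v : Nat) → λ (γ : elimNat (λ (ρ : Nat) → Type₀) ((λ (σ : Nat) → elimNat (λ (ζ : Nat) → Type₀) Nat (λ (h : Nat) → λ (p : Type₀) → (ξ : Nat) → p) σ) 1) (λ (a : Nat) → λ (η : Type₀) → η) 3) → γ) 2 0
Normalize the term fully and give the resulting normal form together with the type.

normal form:
  0
inferred type:
  Nat
observation: reduction starts at an elimNat iota-redex, and 8 normal-order steps reach the normal form.


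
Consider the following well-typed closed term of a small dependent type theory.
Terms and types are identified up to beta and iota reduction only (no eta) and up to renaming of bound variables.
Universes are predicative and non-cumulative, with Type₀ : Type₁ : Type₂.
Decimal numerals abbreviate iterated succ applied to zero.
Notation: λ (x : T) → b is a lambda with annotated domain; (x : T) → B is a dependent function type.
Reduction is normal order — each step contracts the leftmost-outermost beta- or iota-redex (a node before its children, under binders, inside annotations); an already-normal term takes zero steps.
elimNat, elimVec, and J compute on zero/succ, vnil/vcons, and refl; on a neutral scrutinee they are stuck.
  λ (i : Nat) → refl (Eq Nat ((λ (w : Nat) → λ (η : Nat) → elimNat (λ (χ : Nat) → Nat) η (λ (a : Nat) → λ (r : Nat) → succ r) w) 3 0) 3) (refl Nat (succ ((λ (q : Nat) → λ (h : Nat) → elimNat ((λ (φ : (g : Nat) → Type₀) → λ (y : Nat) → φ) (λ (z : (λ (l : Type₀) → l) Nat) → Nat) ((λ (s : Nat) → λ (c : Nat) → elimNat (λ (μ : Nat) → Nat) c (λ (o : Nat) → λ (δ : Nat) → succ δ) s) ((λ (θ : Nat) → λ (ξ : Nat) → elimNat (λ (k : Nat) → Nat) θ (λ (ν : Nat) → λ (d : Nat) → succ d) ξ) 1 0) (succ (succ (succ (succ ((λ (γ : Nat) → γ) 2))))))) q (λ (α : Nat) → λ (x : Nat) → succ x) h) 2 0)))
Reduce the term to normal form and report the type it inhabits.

normal form:
  λ (i : Nat) → refl (Eq Nat 3 3) (refl Nat 3)
the term's type:
  (i : Nat) → Eq (Eq Nat 3 3) (refl Nat 3) (refl Nat 3)
observation: the term reaches its normal form after 15 normal-order steps.


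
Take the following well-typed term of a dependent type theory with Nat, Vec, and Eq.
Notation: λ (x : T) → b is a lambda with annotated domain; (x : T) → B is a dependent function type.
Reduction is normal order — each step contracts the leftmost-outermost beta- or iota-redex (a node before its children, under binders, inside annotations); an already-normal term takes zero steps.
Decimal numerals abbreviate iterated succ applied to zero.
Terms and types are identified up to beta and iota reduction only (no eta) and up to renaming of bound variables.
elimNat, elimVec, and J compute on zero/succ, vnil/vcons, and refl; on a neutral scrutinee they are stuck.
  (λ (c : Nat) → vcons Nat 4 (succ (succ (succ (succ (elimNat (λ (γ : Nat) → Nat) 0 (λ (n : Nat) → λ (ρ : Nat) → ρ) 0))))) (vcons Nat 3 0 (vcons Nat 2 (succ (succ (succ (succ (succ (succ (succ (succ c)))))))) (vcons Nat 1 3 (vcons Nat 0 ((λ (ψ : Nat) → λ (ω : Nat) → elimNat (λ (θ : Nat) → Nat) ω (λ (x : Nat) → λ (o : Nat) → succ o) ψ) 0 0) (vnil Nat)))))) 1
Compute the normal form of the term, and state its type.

reduced normal form:
  vcons Nat 4 4 (vcons Nat 3 0 (vcons Nat 2 9 (vcons Nat 1 3 (vcons Nat 0 0 (vnil Nat)))))
inferred type:
  Vec Nat 5
observation: 5 normal-order steps normalize the term, beginning with a beta-redex.


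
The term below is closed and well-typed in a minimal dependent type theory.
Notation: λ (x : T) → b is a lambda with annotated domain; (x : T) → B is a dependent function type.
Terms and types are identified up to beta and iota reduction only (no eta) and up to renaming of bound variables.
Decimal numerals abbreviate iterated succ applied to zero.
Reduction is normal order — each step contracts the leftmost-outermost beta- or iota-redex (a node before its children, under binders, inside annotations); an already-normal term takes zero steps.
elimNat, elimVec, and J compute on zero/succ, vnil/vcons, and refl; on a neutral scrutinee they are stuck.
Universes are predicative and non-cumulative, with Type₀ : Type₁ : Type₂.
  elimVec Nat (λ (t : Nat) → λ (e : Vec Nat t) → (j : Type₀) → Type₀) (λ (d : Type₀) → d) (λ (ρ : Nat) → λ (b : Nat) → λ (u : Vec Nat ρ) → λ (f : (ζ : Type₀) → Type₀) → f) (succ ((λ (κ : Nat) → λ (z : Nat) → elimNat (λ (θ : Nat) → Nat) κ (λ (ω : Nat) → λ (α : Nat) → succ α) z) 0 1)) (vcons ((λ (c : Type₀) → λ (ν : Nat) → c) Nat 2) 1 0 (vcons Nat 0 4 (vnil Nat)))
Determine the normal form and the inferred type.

resulting normal form:
  λ (t : Type₀) → t
inferred type:
  (t : Type₀) → Type₀


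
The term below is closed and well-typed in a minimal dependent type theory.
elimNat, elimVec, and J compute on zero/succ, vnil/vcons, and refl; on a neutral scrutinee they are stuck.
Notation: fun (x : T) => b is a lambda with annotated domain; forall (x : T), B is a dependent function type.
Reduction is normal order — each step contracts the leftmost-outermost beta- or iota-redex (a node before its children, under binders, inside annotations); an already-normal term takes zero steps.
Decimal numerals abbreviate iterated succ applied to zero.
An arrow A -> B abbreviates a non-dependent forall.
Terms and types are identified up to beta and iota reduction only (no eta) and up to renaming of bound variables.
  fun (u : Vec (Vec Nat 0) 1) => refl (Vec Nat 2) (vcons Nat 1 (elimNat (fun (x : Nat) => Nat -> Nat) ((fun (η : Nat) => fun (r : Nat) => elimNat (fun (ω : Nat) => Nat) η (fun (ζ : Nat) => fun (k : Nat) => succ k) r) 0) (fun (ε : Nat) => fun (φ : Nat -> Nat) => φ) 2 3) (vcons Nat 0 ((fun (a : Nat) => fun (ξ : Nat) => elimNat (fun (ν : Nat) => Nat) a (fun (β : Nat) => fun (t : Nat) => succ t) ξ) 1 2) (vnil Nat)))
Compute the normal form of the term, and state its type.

normal form:
  fun (u : Vec (Vec Nat 0) 1) => refl (Vec Nat 2) (vcons Nat 1 3 (vcons Nat 0 3 (vnil Nat)))
type:
  Vec (Vec Nat 0) 1 -> Eq (Vec Nat 2) (vcons Nat 1 3 (vcons Nat 0 3 (vnil Nat))) (vcons Nat 1 3 (vcons Nat 0 3 (vnil Nat)))
observation: the term reaches its normal form after 28 normal-order steps.


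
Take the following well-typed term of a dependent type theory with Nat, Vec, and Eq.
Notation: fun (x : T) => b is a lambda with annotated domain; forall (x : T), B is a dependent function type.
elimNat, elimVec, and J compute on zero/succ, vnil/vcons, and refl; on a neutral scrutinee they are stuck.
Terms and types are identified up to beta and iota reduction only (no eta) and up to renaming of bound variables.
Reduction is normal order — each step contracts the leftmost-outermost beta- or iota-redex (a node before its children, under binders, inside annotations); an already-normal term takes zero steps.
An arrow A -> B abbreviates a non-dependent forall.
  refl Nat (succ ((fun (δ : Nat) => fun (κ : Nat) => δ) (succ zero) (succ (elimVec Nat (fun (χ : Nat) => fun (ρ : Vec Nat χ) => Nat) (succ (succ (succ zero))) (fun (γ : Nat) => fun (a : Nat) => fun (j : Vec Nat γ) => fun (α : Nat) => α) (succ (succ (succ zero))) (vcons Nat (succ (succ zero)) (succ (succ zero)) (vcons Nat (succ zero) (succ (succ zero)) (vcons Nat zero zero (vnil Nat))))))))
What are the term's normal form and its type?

reduced normal form:
  refl Nat (succ (succ zero))
the term's type:
  Eq Nat (succ (succ zero)) (succ (succ zero))
observation: the first redex contracted is a beta-redex; the normal form is reached in 2 normal-order steps.


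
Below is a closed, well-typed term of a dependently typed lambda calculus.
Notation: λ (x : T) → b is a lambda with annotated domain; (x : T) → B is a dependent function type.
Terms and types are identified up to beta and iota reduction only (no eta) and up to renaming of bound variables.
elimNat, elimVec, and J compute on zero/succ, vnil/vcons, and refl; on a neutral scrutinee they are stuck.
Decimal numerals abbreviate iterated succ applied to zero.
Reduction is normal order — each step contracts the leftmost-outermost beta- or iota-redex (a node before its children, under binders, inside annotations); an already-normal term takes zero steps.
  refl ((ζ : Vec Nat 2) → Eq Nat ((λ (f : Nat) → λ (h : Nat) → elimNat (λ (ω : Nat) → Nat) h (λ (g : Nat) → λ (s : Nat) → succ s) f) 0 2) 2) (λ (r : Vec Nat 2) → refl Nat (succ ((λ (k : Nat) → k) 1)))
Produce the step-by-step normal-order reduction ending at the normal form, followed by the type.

normal-order reduction:
  refl ((ζ : Vec Nat 2) → Eq Nat ((λ (f : Nat) → λ (h : Nat) → elimNat (λ (ω : Nat) → Nat) h (λ (g : Nat) → λ (s : Nat) → succ s) f) 0 2) 2) (λ (r : Vec Nat 2) → refl Nat (succ ((λ (k : Nat) → k) 1)))
  ~> refl ((ζ : Vec Nat 2) → Eq Nat ((λ (f : Nat) → elimNat (λ (h : Nat) → Nat) f (λ (ω : Nat) → λ (g : Nat) → succ g) 0) 2) 2) (λ (s : Vec Nat 2) → refl Nat (succ ((λ (r : Nat) → r) 1)))
  ~> refl ((ζ : Vec Nat 2) → Eq Nat (elimNat (λ (f : Nat) → Nat) 2 (λ (h : Nat) → λ (ω : Nat) → succ ω) 0) 2) (λ (g : Vec Nat 2) → refl Nat (succ ((λ (s : Nat) → s) 1)))
  ~> refl ((ζ : Vec Nat 2) → Eq Nat 2 2) (λ (f : Vec Nat 2) → refl Nat (succ ((λ (h : Nat) → h) 1)))
  ~> refl ((ζ : Vec Nat 2) → Eq Nat 2 2) (λ (f : Vec Nat 2) → refl Nat 2)
type:
  Eq ((ζ : Vec Nat 2) → Eq Nat 2 2) (λ (f : Vec Nat 2) → refl Nat 2) (λ (h : Vec Nat 2) → refl Nat 2)


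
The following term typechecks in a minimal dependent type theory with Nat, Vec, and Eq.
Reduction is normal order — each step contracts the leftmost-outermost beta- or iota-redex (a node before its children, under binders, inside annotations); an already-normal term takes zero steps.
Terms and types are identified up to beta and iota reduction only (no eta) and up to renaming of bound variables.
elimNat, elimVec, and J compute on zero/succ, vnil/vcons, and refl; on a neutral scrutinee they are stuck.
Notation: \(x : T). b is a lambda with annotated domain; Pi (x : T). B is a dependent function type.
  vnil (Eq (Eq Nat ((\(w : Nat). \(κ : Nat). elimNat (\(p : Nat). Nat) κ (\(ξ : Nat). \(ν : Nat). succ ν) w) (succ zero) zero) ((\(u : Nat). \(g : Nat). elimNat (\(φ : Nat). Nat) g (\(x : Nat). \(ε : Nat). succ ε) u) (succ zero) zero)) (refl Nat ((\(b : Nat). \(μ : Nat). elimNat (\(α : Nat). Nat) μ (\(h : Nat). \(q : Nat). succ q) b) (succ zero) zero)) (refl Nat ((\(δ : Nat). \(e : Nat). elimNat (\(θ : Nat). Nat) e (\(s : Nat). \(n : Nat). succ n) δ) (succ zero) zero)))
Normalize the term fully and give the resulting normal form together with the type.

normal form:
  vnil (Eq (Eq Nat (succ zero) (succ zero)) (refl Nat (succ zero)) (refl Nat (succ zero)))
inferred type:
  Vec (Eq (Eq Nat (succ zero) (succ zero)) (refl Nat (succ zero)) (refl Nat (succ zero))) zero
observation: normalization takes exactly 24 steps under the normal-order strategy.


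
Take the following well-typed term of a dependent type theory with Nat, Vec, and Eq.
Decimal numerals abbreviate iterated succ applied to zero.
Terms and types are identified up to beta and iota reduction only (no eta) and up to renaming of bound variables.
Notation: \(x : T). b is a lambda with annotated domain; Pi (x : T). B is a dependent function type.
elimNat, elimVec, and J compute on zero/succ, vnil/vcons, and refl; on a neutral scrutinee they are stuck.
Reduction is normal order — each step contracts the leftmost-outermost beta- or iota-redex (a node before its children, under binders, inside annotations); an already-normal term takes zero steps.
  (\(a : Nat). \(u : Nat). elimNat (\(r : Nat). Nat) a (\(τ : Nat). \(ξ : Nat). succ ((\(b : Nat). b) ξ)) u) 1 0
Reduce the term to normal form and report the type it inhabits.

resulting normal form:
  1
type:
  Nat
observation: 3 normal-order steps normalize the term, beginning with a beta-redex.


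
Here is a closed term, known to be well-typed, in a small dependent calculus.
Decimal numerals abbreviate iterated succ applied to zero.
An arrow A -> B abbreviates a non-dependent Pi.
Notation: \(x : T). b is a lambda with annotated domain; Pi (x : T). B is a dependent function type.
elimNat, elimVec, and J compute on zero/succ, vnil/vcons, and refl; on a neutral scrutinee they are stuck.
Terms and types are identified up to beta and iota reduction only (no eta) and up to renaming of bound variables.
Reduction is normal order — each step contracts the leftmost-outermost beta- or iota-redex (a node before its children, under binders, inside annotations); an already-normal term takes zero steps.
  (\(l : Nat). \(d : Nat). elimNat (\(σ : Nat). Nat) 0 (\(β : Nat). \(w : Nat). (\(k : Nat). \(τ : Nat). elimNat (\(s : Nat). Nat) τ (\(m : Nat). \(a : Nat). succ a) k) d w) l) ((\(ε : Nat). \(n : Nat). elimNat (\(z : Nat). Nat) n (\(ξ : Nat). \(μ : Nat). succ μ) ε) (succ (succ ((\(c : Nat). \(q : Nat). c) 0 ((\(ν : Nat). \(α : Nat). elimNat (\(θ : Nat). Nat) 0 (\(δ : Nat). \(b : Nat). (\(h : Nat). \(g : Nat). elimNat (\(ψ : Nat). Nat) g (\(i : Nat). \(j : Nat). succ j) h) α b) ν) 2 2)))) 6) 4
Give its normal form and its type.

normal form:
  32
type:
  Nat
observation: 53 normal-order steps normalize the term, beginning with a beta-redex.


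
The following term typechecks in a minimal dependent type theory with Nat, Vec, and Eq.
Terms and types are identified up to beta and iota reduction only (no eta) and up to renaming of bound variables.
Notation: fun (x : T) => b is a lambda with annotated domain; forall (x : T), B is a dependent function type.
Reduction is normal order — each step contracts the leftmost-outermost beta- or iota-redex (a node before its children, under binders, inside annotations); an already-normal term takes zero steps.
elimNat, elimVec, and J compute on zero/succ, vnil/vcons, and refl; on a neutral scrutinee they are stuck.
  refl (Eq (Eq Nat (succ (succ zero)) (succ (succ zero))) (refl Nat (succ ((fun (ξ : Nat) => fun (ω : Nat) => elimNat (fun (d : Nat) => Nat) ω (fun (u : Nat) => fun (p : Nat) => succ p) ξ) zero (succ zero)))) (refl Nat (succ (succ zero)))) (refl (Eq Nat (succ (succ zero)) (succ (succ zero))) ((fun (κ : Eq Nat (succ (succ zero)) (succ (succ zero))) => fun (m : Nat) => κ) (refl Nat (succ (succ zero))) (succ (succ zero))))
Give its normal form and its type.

reduced normal form:
  refl (Eq (Eq Nat (succ (succ zero)) (succ (succ zero))) (refl Nat (succ (succ zero))) (refl Nat (succ (succ zero)))) (refl (Eq Nat (succ (succ zero)) (succ (succ zero))) (refl Nat (succ (succ zero))))
the term's type:
  Eq (Eq (Eq Nat (succ (succ zero)) (succ (succ zero))) (refl Nat (succ (succ zero))) (refl Nat (succ (succ zero)))) (refl (Eq Nat (succ (succ zero)) (succ (succ zero))) (refl Nat (succ (succ zero)))) (refl (Eq Nat (succ (succ zero)) (succ (succ zero))) (refl Nat (succ (succ zero))))


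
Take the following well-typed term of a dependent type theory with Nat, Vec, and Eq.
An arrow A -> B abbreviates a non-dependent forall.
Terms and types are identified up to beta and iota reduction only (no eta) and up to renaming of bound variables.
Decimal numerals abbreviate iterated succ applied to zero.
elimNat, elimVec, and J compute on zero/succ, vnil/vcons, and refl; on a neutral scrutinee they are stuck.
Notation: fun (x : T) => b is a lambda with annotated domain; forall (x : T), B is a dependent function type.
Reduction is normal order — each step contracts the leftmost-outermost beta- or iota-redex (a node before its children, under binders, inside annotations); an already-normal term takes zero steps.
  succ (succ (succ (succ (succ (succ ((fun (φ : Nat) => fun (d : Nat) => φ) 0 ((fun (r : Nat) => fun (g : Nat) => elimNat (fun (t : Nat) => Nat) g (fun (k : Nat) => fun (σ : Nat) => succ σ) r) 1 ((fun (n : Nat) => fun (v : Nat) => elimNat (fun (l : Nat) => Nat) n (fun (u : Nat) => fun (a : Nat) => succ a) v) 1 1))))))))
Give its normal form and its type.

reduced normal form:
  6
the term's type:
  Nat


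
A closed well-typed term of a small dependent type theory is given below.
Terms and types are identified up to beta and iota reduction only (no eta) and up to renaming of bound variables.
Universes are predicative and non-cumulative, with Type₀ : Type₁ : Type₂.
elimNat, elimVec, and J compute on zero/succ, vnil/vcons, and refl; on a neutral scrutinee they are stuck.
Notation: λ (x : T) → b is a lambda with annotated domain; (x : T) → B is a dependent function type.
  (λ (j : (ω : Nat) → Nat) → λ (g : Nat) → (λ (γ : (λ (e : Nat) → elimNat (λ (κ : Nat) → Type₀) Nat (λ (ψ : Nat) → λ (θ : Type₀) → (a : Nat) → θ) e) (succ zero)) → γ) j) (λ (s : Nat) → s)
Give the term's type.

type:
  (j : Nat) → (ω : Nat) → Nat


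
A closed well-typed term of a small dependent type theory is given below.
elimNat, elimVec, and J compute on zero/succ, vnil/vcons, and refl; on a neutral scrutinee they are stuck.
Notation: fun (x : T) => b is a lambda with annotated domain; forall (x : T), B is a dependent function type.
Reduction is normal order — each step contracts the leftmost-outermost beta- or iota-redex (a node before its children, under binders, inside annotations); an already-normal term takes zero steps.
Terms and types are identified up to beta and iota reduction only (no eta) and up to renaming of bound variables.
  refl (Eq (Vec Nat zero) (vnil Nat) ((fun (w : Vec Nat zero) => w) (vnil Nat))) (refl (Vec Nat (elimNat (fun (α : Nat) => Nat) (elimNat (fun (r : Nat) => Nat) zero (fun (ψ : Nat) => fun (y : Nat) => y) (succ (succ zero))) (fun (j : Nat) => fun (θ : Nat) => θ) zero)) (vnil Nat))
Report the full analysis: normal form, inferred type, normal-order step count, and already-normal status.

normal form:
  refl (Eq (Vec Nat zero) (vnil Nat) (vnil Nat)) (refl (Vec Nat zero) (vnil Nat))
inferred type:
  Eq (Eq (Vec Nat zero) (vnil Nat) (vnil Nat)) (refl (Vec Nat zero) (vnil Nat)) (refl (Vec Nat zero) (vnil Nat))
steps to reach normal form (normal order): 9
already normal: no
first redex: a beta-redex
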